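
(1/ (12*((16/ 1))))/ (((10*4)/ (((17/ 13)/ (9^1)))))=17/ 898560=0.00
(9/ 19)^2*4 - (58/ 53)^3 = -22199284/ 53744597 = -0.41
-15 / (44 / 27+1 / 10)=-8.67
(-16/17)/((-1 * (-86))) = -8/731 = -0.01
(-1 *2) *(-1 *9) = 18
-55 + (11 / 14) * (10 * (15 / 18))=-2035 / 42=-48.45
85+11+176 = 272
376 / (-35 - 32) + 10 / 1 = 294 / 67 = 4.39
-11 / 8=-1.38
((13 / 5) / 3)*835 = 2171 / 3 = 723.67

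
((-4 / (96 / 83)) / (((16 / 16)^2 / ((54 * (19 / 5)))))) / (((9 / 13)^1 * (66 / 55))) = -20501 / 24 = -854.21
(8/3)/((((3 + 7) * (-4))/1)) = -1/15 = -0.07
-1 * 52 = -52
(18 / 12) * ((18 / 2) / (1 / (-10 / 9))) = -15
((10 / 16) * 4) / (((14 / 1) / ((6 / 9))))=0.12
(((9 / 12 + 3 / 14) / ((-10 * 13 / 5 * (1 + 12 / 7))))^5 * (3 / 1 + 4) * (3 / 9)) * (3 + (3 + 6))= -100442349 / 7531382587449344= -0.00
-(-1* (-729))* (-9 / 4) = 6561 / 4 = 1640.25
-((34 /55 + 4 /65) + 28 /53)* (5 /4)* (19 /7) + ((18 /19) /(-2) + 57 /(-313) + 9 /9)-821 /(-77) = 4358969291 /631012382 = 6.91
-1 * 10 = -10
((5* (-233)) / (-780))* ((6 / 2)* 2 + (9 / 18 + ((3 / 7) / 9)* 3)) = 7223 / 728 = 9.92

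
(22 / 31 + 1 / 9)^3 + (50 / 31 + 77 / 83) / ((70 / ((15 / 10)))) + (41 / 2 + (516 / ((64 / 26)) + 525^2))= 139229334335820773 / 504717930360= 275855.73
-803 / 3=-267.67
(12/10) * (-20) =-24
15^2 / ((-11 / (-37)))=8325 / 11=756.82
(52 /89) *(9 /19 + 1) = 0.86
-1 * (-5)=5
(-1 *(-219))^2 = 47961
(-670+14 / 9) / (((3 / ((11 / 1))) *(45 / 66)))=-1455872 / 405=-3594.75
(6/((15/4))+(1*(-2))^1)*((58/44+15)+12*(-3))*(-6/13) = -2598/715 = -3.63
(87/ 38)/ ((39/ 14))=203/ 247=0.82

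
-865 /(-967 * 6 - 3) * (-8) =-1384 /1161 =-1.19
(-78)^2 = 6084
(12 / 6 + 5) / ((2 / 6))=21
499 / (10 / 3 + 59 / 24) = 11976 / 139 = 86.16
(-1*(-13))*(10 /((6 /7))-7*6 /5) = 637 /15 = 42.47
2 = 2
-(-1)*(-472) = -472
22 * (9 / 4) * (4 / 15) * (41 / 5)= 2706 / 25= 108.24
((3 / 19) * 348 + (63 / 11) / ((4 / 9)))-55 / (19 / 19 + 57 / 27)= 73377 / 1463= 50.16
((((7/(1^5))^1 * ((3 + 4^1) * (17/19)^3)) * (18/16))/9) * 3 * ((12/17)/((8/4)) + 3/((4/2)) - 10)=-11767791/109744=-107.23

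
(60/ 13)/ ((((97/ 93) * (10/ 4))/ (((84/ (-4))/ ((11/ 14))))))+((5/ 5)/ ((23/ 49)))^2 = -42.77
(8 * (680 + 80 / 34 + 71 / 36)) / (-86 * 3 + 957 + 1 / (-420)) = 7.83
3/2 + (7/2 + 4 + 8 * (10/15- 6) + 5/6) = -197/6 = -32.83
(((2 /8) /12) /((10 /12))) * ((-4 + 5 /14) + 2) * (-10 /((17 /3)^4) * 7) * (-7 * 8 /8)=-13041 /668168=-0.02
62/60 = 31/30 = 1.03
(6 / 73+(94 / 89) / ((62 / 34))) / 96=16651 / 2416884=0.01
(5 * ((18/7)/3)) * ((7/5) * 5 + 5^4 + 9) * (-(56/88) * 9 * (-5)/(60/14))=201915/11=18355.91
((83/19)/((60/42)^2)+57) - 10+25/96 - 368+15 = -13844117/45600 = -303.60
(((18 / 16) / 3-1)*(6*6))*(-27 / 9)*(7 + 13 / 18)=2085 / 4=521.25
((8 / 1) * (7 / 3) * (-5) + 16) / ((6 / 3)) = -116 / 3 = -38.67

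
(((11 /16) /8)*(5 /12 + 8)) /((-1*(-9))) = 0.08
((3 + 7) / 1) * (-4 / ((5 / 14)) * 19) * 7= -14896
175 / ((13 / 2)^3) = 1400 / 2197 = 0.64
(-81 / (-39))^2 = 729 / 169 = 4.31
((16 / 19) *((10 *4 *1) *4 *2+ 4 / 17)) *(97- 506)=-110295.78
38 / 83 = 0.46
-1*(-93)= 93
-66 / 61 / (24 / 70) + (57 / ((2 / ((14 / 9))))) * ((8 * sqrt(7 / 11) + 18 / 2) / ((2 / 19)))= 10108 * sqrt(77) / 33 + 231028 / 61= 6475.14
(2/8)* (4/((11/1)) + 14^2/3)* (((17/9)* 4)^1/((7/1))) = 36856/2079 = 17.73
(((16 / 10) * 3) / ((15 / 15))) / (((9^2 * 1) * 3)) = 8 / 405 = 0.02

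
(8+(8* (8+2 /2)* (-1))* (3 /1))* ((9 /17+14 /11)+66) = -2637232 /187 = -14102.84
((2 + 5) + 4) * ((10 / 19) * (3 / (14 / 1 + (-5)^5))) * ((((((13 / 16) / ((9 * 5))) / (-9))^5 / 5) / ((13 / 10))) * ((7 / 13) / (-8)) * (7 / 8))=-1184183 / 720372897445608161280000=-0.00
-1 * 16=-16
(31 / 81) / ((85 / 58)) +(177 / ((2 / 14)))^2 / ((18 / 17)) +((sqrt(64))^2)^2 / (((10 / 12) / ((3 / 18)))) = 3995106517 / 2754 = 1450655.96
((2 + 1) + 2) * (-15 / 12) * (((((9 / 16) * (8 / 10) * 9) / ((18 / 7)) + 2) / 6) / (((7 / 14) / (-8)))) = 715 / 12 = 59.58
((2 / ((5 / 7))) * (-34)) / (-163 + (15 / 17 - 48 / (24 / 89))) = 578 / 2065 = 0.28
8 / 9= 0.89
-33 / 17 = -1.94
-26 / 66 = -13 / 33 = -0.39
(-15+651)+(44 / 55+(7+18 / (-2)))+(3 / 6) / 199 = 1263257 / 1990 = 634.80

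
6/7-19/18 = -25/126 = -0.20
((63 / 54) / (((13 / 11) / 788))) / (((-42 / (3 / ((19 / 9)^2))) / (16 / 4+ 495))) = -29195991 / 4693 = -6221.18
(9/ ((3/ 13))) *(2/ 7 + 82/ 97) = 29952/ 679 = 44.11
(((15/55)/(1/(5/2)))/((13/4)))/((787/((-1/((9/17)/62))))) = -10540/337623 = -0.03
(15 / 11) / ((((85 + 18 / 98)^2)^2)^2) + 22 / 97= 22296409074101989366846473945647 / 98306894553994921738838728731392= 0.23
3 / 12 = 1 / 4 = 0.25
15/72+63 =1517/24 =63.21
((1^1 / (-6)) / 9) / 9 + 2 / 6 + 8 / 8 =647 / 486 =1.33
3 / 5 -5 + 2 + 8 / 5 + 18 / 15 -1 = -0.60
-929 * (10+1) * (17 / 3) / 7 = -173723 / 21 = -8272.52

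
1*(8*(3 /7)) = 24 /7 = 3.43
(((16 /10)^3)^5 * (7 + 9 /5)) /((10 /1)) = 774056185954304 /762939453125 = 1014.57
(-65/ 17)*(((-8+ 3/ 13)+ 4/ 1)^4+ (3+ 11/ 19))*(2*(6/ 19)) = -6688402020/ 13482989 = -496.06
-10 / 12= -5 / 6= -0.83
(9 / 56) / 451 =0.00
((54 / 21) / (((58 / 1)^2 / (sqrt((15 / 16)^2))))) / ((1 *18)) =15 / 376768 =0.00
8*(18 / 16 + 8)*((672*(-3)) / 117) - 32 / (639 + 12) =-10645568 / 8463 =-1257.90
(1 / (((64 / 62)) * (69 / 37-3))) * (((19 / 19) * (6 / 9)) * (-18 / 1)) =1147 / 112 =10.24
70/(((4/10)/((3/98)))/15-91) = -2250/2897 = -0.78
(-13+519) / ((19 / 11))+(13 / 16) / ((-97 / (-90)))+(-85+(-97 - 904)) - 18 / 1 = -11947045 / 14744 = -810.30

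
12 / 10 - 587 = -2929 / 5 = -585.80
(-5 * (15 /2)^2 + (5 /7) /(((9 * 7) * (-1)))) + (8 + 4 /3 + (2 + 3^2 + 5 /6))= -458807 /1764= -260.09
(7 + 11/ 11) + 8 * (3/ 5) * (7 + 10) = 448/ 5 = 89.60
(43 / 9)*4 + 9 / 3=199 / 9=22.11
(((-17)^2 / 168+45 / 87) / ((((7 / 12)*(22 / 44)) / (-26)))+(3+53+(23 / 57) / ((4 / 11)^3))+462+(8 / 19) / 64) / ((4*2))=1694809673 / 41470464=40.87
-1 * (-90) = 90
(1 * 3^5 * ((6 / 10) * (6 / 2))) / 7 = 2187 / 35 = 62.49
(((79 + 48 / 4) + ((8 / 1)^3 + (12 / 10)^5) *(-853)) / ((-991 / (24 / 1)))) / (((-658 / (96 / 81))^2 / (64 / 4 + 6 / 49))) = 443681733373952 / 798266347948125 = 0.56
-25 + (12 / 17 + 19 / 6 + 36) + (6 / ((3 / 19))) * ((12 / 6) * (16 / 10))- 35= 51751 / 510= 101.47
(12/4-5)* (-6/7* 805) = 1380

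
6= 6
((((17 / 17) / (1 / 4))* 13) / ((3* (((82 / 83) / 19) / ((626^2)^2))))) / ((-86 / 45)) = -47224094310110640 / 1763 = -26786213448729.80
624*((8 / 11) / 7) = 4992 / 77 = 64.83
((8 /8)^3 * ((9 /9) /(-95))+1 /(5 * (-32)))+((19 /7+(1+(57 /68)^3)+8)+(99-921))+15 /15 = -169099796137 /209097280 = -808.71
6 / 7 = 0.86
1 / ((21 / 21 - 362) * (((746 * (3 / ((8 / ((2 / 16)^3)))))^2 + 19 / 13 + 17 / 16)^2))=-2973079441506304 / 8550771165572807889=-0.00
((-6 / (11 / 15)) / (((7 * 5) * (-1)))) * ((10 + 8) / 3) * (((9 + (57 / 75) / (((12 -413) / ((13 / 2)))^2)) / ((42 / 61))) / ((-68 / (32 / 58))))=-1335353562 / 8976715825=-0.15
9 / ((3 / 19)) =57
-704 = -704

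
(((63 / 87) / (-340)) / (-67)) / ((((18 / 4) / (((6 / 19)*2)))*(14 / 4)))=4 / 3137945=0.00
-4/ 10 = -0.40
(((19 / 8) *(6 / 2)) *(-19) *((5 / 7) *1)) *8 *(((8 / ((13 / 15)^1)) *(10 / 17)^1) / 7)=-6498000 / 10829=-600.06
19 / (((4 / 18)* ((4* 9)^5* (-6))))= -19 / 80621568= -0.00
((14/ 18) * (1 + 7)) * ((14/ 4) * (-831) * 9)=-162876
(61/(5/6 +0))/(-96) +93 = 7379/80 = 92.24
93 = 93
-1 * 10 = -10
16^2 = 256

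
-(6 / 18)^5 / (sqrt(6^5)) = -sqrt(6) / 52488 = -0.00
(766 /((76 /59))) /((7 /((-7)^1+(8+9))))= 112985 /133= 849.51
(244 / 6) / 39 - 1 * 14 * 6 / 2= -40.96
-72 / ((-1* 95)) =72 / 95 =0.76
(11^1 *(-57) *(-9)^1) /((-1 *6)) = -1881 /2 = -940.50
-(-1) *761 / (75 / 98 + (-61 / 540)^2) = 10873472400 / 11117329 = 978.07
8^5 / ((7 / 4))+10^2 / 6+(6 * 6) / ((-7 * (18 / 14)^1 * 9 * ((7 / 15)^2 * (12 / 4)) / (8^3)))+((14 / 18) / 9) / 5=365008213 / 19845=18392.96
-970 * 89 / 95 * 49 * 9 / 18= -423017 / 19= -22264.05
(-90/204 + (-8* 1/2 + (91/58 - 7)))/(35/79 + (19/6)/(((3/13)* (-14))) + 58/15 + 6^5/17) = -484461180/22610059699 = -0.02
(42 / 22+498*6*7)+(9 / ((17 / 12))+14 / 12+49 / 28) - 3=46953857 / 2244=20924.18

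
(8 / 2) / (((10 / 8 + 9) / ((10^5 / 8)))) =4878.05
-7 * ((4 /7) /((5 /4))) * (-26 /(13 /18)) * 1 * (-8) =-4608 /5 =-921.60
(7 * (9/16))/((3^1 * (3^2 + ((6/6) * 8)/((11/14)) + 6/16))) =231/3442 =0.07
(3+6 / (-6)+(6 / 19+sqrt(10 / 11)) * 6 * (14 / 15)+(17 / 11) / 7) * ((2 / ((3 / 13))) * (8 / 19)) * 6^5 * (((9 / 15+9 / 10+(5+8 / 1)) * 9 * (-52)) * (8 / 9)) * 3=-273173741568 * sqrt(110) / 1045 - 284695819739136 / 138985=-4790086550.88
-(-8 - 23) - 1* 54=-23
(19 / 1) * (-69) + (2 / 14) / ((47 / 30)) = -431289 / 329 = -1310.91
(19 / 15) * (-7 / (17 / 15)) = -133 / 17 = -7.82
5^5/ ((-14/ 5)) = -15625/ 14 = -1116.07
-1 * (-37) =37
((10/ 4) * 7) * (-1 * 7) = -245/ 2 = -122.50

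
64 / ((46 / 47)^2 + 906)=70688 / 1001735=0.07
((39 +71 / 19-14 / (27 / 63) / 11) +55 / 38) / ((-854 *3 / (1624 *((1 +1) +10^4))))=-9994045076 / 38247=-261302.72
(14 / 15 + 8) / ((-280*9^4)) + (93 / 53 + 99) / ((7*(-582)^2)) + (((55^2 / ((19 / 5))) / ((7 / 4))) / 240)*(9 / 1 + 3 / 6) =247431889254407 / 13741643147400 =18.01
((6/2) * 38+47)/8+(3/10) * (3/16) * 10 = 331/16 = 20.69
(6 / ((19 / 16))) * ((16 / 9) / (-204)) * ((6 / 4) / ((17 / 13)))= -832 / 16473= -0.05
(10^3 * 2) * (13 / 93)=26000 / 93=279.57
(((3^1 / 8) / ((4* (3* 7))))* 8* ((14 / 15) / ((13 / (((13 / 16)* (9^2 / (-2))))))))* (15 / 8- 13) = 2403 / 2560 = 0.94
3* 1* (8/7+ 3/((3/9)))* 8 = 1704/7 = 243.43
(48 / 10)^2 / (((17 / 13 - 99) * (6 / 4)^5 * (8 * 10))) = -832 / 2143125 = -0.00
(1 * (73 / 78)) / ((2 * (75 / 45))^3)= 0.03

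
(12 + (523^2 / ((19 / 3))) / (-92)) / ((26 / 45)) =-35982495 / 45448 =-791.73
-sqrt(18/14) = -3 * sqrt(7)/7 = -1.13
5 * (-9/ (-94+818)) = -45/ 724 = -0.06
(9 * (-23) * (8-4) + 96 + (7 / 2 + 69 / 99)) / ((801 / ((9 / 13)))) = -3695 / 5874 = -0.63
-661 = -661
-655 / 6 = -109.17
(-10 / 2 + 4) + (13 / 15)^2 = -56 / 225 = -0.25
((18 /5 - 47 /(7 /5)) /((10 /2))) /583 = -1049 /102025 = -0.01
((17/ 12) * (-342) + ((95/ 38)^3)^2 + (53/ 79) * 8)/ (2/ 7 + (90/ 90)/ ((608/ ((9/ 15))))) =-790100465/ 963958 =-819.64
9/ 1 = 9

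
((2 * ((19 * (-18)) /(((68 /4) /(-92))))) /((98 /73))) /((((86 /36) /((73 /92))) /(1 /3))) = 10935108 /35819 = 305.29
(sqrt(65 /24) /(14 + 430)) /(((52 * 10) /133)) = 133 * sqrt(390) /2770560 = 0.00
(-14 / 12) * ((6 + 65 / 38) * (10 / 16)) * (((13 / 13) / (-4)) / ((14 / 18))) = 4395 / 2432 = 1.81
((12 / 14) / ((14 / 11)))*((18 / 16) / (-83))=-297 / 32536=-0.01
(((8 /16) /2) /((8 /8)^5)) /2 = 1 /8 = 0.12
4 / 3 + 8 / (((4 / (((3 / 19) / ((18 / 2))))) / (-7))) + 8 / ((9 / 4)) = 794 / 171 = 4.64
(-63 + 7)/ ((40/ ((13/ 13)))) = -7/ 5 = -1.40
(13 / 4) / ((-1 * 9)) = -13 / 36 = -0.36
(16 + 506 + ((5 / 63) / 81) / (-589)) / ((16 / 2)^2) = 1568958169 / 192362688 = 8.16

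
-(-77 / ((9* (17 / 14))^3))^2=-0.00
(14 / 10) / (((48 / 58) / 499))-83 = 91337 / 120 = 761.14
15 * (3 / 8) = 45 / 8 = 5.62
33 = 33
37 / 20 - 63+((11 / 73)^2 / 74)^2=-23773402827981 / 388771919290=-61.15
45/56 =0.80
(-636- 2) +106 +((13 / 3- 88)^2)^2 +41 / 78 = 103196156741 / 2106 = 49001024.09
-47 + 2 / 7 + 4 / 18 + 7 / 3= -2782 / 63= -44.16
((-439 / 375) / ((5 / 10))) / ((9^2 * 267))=-878 / 8110125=-0.00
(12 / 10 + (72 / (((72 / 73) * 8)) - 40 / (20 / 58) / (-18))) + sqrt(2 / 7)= sqrt(14) / 7 + 6037 / 360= 17.30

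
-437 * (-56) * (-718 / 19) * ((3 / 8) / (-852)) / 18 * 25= 565.33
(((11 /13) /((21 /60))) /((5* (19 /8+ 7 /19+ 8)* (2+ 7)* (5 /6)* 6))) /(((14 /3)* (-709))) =-3344 /11062750335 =-0.00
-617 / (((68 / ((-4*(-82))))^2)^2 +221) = -27895912592 / 9991974417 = -2.79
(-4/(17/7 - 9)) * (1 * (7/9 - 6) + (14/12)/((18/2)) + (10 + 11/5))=13433/3105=4.33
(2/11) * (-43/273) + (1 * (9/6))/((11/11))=1.47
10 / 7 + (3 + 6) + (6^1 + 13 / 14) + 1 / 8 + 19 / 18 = 9343 / 504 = 18.54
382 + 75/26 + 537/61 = 624389/1586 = 393.69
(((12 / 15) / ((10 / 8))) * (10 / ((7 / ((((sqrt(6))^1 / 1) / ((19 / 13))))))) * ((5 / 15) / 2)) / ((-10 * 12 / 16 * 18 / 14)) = -416 * sqrt(6) / 38475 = -0.03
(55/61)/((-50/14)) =-77/305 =-0.25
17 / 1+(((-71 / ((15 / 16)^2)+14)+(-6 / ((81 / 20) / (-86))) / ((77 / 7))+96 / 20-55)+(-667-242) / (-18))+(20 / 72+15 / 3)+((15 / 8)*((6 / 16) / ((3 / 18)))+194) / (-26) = -248622151 / 6177600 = -40.25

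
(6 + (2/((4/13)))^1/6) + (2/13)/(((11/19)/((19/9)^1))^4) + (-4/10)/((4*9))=855974781301/24975496260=34.27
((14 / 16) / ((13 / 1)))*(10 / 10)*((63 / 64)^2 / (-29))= -27783 / 12353536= -0.00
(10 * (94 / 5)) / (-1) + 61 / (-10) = -194.10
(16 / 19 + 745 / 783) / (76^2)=26683 / 85929552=0.00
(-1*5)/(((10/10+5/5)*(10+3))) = -5/26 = -0.19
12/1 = 12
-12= -12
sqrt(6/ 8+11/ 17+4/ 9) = 7 * sqrt(391)/ 102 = 1.36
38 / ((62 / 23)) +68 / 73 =34009 / 2263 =15.03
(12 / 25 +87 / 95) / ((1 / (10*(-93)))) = -123318 / 95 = -1298.08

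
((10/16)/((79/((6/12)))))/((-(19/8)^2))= -20/28519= -0.00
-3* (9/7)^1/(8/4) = -1.93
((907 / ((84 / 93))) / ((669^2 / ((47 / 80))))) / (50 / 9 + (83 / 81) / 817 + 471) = 9716982147 / 3513010918816000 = 0.00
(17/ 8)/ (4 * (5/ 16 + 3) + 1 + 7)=1/ 10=0.10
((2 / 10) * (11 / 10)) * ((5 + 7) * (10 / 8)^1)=3.30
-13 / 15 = -0.87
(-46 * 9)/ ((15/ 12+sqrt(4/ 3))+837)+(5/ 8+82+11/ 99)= 13248 * sqrt(3)/ 33727763+199716929503/ 2428398936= 82.24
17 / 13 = 1.31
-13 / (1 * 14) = -13 / 14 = -0.93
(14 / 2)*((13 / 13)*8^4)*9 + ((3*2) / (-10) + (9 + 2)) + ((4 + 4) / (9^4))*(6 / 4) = 2821868624 / 10935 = 258058.40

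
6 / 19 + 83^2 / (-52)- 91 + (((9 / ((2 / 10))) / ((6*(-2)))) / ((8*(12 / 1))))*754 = -3993387 / 15808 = -252.62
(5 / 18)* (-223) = -1115 / 18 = -61.94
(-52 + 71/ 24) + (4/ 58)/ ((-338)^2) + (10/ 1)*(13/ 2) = 317227039/ 19878456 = 15.96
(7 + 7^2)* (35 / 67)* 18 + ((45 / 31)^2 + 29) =35906978 / 64387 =557.67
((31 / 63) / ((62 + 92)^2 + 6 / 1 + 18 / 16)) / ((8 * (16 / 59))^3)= 0.00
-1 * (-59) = 59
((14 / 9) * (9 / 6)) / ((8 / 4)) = 7 / 6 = 1.17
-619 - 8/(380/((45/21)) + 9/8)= -2651369/4283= -619.04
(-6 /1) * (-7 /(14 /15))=45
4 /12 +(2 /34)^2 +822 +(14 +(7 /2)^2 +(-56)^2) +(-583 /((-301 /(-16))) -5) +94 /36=12373618375 /3131604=3951.21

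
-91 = -91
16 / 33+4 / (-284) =1103 / 2343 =0.47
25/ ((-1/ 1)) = -25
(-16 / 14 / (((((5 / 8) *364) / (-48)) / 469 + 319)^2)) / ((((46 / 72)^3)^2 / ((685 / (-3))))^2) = -81761848433169281257856355532800 / 645770189636927508281565456103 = -126.61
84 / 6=14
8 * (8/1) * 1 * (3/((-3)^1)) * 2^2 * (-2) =512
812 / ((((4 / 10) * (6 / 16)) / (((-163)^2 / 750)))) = 43148056 / 225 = 191769.14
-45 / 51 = -15 / 17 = -0.88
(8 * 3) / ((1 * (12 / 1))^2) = 1 / 6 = 0.17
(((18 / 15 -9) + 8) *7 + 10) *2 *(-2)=-228 / 5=-45.60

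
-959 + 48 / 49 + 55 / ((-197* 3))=-27746008 / 28959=-958.11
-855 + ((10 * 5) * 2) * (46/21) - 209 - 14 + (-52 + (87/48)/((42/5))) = -910.74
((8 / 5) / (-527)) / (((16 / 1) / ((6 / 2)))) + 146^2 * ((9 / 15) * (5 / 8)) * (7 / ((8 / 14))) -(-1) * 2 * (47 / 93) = 97921.39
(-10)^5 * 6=-600000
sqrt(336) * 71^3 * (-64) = -91625216 * sqrt(21) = -419879487.89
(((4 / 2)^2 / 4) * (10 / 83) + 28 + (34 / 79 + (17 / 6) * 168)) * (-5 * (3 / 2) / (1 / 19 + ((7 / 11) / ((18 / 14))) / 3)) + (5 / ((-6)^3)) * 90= -420101983925 / 24155988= -17391.22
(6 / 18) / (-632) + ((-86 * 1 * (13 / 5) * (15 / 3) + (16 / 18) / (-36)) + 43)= -55032691 / 51192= -1075.03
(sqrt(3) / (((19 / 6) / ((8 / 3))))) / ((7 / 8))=128 * sqrt(3) / 133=1.67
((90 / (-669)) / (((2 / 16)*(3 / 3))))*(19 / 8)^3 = -102885 / 7136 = -14.42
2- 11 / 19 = 27 / 19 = 1.42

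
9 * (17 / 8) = 19.12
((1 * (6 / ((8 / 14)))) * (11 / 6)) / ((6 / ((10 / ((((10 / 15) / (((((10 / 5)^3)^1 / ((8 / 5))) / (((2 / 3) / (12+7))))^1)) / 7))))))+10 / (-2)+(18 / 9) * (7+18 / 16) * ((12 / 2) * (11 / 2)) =776575 / 16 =48535.94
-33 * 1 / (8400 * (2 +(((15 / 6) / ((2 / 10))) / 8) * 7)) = -11 / 36225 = -0.00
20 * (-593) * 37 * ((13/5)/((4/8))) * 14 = -31946096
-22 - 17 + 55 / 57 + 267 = 13051 / 57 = 228.96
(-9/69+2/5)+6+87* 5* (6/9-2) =-65979/115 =-573.73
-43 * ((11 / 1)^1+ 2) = -559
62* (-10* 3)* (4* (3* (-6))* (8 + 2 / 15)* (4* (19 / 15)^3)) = 3320414464 / 375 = 8854438.57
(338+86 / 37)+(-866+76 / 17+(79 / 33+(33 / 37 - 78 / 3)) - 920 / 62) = -359542312 / 643467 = -558.76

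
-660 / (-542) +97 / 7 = 28597 / 1897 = 15.07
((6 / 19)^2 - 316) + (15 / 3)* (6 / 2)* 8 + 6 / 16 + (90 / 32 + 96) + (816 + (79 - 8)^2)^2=198141938811 / 5776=34304352.29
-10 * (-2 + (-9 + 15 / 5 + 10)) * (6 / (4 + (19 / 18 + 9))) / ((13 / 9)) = -5.91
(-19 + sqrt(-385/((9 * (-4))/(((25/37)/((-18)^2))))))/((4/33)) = -627/4 + 55 * sqrt(14245)/5328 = -155.52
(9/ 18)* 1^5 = 1/ 2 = 0.50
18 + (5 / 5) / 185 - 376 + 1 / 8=-529647 / 1480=-357.87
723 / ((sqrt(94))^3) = 723 *sqrt(94) / 8836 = 0.79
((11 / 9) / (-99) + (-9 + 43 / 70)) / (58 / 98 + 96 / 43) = -14332717 / 4820310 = -2.97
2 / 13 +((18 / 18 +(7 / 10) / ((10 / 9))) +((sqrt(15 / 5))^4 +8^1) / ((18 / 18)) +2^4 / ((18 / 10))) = 323771 / 11700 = 27.67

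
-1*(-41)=41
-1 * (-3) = 3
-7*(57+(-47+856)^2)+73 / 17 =-77889949 / 17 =-4581761.71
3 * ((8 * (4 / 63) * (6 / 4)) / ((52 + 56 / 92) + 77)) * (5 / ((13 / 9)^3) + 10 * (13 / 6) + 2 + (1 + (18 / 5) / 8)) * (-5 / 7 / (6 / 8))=-1298885072 / 2888222337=-0.45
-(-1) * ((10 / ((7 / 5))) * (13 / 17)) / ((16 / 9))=2925 / 952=3.07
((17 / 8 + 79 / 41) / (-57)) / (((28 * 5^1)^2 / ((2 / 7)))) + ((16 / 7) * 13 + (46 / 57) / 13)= 496464062723 / 16673092800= 29.78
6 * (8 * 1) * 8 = 384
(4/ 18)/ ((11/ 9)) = 2/ 11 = 0.18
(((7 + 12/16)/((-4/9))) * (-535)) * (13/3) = 646815/16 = 40425.94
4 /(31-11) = 1 /5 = 0.20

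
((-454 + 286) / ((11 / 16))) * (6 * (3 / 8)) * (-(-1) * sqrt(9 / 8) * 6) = -3499.02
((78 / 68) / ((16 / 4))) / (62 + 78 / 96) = 26 / 5695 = 0.00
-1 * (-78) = 78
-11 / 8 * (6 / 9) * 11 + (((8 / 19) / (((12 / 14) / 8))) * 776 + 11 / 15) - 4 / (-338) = 585726029 / 192660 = 3040.21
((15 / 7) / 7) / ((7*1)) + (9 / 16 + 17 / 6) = 56629 / 16464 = 3.44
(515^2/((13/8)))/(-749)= -2121800/9737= -217.91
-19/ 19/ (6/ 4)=-2/ 3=-0.67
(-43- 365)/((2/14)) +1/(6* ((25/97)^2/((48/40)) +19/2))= -1540625519/539438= -2855.98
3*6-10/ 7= 116/ 7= 16.57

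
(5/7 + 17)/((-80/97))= -21.48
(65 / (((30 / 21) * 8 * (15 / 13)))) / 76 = 1183 / 18240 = 0.06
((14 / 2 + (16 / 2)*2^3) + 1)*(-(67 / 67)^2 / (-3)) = 24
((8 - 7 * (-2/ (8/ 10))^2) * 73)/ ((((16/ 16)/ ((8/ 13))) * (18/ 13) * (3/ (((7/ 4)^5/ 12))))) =-175448273/ 331776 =-528.82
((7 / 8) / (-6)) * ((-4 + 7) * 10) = -4.38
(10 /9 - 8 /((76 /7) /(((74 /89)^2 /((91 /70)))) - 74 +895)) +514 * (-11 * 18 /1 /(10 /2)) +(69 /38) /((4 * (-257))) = -320548629438336701 /15749221348440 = -20353.30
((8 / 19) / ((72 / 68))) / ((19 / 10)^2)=6800 / 61731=0.11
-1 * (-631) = 631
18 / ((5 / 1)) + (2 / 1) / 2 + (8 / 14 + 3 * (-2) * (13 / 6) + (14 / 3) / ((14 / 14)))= -332 / 105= -3.16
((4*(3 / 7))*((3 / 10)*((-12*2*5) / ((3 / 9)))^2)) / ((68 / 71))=8281440 / 119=69591.93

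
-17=-17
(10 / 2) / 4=5 / 4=1.25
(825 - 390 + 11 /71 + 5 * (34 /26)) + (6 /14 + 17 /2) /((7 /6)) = 20322592 /45227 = 449.35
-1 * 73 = -73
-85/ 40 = -17/ 8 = -2.12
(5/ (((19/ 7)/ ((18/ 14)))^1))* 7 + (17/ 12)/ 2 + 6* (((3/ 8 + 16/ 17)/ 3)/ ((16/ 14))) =607465/ 31008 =19.59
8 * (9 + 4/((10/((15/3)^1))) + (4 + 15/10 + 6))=180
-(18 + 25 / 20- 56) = 147 / 4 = 36.75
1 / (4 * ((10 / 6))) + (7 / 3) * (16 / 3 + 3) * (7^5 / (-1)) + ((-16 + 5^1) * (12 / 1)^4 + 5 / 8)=-199763281 / 360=-554898.00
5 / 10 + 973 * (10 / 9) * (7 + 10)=330829 / 18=18379.39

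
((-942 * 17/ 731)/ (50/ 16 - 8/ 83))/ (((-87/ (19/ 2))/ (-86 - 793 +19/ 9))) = -15631779104/ 22569453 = -692.61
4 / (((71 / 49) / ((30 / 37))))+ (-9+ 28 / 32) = -123715 / 21016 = -5.89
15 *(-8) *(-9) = 1080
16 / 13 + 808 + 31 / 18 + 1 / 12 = 379565 / 468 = 811.04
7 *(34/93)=238/93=2.56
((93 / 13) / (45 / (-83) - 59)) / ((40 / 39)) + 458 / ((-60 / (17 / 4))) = -19308677 / 593040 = -32.56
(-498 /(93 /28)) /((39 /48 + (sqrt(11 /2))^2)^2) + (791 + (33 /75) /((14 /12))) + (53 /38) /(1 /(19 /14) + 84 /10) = 11250416703 /14281400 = 787.77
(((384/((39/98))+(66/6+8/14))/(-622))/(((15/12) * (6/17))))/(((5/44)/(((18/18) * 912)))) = -20206280512/707525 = -28559.10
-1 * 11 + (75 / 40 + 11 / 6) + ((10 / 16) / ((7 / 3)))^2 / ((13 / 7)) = -126725 / 17472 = -7.25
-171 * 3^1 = -513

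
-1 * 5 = -5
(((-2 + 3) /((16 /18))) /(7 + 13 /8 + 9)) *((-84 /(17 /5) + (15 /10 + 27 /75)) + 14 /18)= -168821 /119850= -1.41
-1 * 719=-719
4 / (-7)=-4 / 7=-0.57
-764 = -764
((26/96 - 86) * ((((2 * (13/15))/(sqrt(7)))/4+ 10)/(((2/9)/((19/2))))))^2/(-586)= -154086257634961/67207168 - 238402874775 * sqrt(7)/8400896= -2367787.55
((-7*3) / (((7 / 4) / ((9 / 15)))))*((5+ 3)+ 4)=-432 / 5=-86.40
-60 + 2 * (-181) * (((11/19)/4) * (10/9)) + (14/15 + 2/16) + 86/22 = -8520851/75240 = -113.25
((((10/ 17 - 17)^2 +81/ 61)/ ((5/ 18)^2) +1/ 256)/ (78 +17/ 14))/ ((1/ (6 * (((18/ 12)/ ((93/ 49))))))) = 81452584891797/ 387883130240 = 209.99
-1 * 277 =-277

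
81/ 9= 9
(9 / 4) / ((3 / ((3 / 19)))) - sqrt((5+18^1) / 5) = 9 / 76 - sqrt(115) / 5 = -2.03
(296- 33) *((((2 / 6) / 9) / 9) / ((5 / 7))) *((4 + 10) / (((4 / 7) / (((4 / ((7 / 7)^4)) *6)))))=360836 / 405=890.95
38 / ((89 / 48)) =1824 / 89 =20.49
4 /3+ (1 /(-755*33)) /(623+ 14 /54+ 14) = 571583293 /428687490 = 1.33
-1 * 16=-16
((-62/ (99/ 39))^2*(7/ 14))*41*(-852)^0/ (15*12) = 6658769/ 98010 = 67.94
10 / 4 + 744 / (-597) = 499 / 398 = 1.25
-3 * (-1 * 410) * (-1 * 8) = -9840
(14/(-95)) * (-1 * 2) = 28/95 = 0.29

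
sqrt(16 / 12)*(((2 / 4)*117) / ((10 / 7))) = 273*sqrt(3) / 10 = 47.28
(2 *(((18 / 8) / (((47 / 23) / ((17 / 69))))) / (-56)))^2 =2601 / 27709696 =0.00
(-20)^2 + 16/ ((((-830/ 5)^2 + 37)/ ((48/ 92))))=253855792/ 634639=400.00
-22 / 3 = -7.33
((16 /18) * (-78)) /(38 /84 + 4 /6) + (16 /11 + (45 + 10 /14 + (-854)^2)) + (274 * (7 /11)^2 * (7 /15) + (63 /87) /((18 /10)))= 4210050245259 /5772305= 729353.39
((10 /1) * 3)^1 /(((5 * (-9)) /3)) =-2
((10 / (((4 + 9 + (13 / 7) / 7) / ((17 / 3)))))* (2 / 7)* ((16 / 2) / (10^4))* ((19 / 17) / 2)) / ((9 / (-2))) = -133 / 1096875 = -0.00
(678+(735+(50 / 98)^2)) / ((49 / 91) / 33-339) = -727849551 / 174581512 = -4.17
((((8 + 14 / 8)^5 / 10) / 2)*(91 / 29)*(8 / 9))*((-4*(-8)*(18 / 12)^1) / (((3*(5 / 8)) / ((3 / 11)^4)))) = 73893618981 / 42458900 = 1740.36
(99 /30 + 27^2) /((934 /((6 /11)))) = 21969 /51370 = 0.43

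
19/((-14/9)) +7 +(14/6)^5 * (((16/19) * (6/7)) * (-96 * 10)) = -344244809/7182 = -47931.61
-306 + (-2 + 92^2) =8156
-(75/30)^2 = -25/4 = -6.25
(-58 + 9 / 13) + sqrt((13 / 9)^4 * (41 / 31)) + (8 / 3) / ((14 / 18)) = -4903 / 91 + 169 * sqrt(1271) / 2511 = -51.48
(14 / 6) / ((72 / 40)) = 35 / 27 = 1.30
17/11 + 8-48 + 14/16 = -3307/88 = -37.58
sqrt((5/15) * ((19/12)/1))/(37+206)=sqrt(19)/1458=0.00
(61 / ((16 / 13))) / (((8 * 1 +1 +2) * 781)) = 793 / 137456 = 0.01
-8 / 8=-1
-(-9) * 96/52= 16.62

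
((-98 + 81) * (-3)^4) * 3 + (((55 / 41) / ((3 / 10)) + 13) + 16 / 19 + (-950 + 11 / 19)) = -11830145 / 2337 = -5062.11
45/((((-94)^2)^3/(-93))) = -4185/689869781056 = -0.00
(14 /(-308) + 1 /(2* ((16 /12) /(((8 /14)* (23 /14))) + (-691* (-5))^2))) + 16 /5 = 142904113688 /45301015265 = 3.15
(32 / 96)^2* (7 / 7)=1 / 9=0.11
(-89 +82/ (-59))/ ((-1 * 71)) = 5333/ 4189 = 1.27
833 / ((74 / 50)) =20825 / 37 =562.84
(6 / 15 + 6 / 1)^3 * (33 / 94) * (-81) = -43794432 / 5875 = -7454.37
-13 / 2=-6.50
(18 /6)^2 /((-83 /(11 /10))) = -99 /830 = -0.12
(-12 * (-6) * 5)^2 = 129600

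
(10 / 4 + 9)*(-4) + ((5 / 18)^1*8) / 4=-409 / 9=-45.44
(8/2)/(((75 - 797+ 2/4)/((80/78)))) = -320/56277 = -0.01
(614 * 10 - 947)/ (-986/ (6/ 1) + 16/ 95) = -1480005/ 46787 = -31.63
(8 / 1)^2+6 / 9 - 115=-151 / 3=-50.33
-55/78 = -0.71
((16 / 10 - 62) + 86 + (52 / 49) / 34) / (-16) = -53377 / 33320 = -1.60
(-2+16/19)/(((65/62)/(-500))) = 136400/247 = 552.23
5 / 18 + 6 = 113 / 18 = 6.28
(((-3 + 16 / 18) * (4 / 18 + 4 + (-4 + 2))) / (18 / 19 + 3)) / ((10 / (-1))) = 722 / 6075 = 0.12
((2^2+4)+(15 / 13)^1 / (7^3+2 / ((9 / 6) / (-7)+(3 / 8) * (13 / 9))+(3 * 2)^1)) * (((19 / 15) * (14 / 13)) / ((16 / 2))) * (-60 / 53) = -270262517 / 174939167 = -1.54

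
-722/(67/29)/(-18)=10469/603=17.36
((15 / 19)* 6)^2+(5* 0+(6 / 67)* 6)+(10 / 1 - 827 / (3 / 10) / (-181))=48.21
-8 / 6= -4 / 3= -1.33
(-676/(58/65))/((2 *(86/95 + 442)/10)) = -5217875/610102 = -8.55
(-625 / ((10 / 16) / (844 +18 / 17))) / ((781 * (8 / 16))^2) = -5224000 / 942667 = -5.54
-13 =-13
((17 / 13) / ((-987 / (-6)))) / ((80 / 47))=17 / 3640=0.00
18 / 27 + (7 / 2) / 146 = 605 / 876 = 0.69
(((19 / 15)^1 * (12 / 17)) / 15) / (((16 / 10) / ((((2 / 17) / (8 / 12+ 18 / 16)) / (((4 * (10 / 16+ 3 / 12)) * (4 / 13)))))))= 988 / 434945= 0.00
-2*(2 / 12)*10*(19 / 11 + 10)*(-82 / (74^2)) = 8815 / 15059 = 0.59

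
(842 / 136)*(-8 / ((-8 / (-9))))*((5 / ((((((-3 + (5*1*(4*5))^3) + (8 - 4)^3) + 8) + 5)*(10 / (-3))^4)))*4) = -102303 / 11334172000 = -0.00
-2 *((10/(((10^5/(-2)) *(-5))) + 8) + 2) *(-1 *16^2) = 16000064/3125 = 5120.02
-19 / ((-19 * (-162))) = -1 / 162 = -0.01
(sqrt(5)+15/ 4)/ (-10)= -3/ 8 - sqrt(5)/ 10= -0.60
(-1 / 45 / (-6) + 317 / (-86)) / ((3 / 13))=-15.96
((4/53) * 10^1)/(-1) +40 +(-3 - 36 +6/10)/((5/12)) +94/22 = -708957/14575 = -48.64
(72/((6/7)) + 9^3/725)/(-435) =-20543/105125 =-0.20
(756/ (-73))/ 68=-189/ 1241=-0.15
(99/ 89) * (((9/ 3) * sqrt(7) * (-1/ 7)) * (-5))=6.31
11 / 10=1.10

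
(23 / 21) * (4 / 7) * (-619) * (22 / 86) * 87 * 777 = -6699241.63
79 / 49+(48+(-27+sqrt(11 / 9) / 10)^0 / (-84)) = 29165 / 588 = 49.60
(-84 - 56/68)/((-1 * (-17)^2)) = 1442/4913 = 0.29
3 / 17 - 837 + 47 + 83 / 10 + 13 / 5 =-132417 / 170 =-778.92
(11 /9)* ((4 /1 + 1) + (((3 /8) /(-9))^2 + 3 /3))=7.34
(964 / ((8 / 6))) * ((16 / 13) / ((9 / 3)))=3856 / 13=296.62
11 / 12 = 0.92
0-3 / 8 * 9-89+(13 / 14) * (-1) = -5225 / 56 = -93.30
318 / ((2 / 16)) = 2544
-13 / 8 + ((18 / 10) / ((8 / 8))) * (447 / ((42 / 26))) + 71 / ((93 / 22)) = 13365197 / 26040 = 513.26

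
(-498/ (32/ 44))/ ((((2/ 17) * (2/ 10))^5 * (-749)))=12153088509375/ 95872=126763690.23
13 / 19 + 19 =374 / 19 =19.68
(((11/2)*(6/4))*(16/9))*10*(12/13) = 1760/13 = 135.38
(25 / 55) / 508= 5 / 5588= 0.00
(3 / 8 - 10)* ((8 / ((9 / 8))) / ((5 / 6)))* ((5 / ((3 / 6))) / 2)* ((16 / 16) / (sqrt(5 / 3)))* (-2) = 2464* sqrt(15) / 15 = 636.20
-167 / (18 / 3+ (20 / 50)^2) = -27.11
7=7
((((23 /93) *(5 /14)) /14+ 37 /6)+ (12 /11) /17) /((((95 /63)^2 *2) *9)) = 63780489 /418543400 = 0.15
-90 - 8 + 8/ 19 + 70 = -524/ 19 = -27.58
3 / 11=0.27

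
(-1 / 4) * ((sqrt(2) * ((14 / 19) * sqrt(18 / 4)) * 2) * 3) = -63 / 19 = -3.32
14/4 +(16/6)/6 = 71/18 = 3.94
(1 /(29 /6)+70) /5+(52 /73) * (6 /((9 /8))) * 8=1411004 /31755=44.43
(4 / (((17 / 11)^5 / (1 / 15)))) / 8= 161051 / 42595710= 0.00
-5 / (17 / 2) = -10 / 17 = -0.59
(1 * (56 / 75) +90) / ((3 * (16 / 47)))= 159941 / 1800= 88.86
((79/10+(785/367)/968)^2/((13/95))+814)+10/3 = 1273.66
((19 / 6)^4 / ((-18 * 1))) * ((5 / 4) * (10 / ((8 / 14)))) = -122.20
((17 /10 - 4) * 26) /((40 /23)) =-6877 /200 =-34.38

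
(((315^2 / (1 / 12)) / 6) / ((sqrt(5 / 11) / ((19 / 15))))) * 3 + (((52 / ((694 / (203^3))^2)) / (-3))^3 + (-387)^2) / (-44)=150822 * sqrt(55) + 376468586748048331265463418697686482941773553 / 1036963079209289826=363049171466273422972085200.00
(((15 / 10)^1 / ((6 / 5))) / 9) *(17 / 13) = 85 / 468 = 0.18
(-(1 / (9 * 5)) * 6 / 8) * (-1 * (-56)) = -14 / 15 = -0.93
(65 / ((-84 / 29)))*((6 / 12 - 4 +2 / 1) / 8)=1885 / 448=4.21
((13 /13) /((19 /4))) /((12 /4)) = 4 /57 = 0.07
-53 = -53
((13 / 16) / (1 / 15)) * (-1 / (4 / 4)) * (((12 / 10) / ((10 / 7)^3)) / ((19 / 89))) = -3571659 / 152000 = -23.50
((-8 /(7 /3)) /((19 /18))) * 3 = -1296 /133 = -9.74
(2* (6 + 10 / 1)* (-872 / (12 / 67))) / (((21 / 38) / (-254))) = 4511267584 / 63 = 71607421.97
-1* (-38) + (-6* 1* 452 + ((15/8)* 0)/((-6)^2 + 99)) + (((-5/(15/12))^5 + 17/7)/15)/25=-7026401/2625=-2676.72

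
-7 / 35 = -1 / 5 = -0.20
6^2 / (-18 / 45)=-90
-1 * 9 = -9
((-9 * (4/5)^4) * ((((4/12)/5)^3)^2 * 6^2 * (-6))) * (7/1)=14336/29296875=0.00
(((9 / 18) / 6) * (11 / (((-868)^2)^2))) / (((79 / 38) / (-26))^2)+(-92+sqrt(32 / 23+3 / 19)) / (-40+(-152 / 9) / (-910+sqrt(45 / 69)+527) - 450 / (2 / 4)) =-32108939721 * sqrt(295849) / 13189091513685248 - 9 * sqrt(192945) / 30180987445504+3933 * sqrt(345) / 7545246861376+78213569686410950891065 / 799101156194791288732824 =0.10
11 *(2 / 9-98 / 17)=-9328 / 153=-60.97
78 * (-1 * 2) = -156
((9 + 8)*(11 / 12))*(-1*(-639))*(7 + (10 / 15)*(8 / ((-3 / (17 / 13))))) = 7262519 / 156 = 46554.61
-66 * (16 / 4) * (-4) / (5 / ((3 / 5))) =3168 / 25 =126.72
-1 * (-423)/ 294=141/ 98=1.44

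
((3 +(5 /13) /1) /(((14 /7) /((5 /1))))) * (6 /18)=110 /39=2.82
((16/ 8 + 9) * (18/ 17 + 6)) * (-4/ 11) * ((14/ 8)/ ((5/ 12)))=-2016/ 17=-118.59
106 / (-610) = -53 / 305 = -0.17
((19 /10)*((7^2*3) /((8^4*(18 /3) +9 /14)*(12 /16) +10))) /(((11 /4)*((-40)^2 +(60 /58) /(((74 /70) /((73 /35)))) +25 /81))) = 27187777008 /7910649060967675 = 0.00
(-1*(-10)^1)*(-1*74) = -740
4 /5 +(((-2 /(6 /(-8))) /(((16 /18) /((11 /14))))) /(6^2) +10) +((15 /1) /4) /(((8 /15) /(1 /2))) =96641 /6720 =14.38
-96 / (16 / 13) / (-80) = 0.98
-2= -2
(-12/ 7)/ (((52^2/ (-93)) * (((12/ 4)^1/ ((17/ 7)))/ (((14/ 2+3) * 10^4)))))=39525000/ 8281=4772.97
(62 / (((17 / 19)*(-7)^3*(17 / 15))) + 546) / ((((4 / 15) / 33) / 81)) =542341729710 / 99127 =5471180.70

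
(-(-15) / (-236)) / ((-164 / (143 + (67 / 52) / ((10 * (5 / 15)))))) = 0.06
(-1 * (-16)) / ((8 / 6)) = 12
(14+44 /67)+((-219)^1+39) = -11078 /67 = -165.34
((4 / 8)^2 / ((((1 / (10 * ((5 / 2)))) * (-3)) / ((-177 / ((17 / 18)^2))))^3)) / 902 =13643352642375000 / 10886043619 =1253288.44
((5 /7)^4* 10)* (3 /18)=0.43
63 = 63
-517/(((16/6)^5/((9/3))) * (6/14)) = -879417/32768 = -26.84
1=1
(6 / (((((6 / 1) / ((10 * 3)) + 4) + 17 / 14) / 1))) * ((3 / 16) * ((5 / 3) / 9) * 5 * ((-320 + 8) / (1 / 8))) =-182000 / 379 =-480.21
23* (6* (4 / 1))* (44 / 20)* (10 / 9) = 4048 / 3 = 1349.33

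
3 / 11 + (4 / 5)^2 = 251 / 275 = 0.91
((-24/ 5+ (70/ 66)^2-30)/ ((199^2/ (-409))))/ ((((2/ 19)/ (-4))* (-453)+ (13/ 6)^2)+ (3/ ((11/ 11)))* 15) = 5699593324/ 1009735407725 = 0.01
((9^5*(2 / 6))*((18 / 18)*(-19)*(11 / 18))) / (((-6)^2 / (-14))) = 355509 / 4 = 88877.25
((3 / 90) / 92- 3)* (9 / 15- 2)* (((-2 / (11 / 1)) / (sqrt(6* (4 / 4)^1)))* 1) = -57953* sqrt(6) / 455400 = -0.31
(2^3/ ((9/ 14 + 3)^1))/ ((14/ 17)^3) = 578/ 147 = 3.93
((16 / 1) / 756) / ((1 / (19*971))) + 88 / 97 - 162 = 4204898 / 18333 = 229.36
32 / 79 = 0.41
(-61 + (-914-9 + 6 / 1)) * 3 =-2934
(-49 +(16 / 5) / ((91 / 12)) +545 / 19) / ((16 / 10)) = -85991 / 6916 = -12.43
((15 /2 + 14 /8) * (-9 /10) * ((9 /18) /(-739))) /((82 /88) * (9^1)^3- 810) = -407 /9444420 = -0.00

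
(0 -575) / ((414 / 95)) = -2375 / 18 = -131.94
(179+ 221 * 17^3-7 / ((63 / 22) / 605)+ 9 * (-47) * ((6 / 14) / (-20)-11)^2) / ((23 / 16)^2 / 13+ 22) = 37905330248656 / 813038625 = 46621.81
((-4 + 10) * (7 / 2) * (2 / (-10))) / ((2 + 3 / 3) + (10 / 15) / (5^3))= -225 / 161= -1.40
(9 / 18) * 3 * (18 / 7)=27 / 7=3.86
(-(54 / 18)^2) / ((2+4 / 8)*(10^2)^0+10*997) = -0.00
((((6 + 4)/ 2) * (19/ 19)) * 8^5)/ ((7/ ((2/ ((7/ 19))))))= 127059.59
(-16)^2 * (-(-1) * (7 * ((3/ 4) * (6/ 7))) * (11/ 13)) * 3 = 38016/ 13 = 2924.31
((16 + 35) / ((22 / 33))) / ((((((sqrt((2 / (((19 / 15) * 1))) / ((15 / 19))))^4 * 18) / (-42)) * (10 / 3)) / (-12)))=3213 / 20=160.65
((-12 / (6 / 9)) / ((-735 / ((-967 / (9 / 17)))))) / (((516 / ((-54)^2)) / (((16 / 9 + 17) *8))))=-400059504 / 10535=-37974.32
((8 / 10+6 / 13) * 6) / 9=164 / 195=0.84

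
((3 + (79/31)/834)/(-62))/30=-77641/48088440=-0.00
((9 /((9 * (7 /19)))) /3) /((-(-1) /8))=152 /21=7.24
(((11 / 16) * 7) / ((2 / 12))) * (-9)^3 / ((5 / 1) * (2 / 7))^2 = -8251551 / 800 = -10314.44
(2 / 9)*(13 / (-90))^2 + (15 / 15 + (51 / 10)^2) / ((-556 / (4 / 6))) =-562379 / 20266200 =-0.03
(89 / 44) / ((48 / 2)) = 89 / 1056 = 0.08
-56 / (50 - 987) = 56 / 937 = 0.06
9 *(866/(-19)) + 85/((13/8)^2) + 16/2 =-1188138/3211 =-370.02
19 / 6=3.17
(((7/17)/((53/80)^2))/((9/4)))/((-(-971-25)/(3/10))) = 4480/35671491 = 0.00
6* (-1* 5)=-30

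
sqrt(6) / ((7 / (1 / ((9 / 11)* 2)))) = 11* sqrt(6) / 126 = 0.21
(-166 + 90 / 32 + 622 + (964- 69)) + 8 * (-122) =6045 / 16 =377.81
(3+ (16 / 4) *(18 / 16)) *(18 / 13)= 135 / 13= 10.38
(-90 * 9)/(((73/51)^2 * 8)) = -1053405/21316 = -49.42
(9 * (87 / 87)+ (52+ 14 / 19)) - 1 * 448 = -7339 / 19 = -386.26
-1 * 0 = 0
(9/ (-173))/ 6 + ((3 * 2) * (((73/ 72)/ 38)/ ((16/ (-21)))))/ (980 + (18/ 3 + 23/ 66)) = -121657875/ 13694746432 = -0.01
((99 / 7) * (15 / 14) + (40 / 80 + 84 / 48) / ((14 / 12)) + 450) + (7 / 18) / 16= 6591799 / 14112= 467.11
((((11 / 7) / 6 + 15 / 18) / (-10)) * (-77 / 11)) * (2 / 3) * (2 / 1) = 46 / 45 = 1.02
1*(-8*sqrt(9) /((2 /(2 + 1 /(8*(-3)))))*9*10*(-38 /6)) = 13395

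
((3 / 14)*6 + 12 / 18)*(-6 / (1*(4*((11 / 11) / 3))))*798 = -7011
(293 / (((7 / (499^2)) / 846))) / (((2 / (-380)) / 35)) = -58635776384100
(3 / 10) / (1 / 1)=3 / 10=0.30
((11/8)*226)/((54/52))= 16159/54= 299.24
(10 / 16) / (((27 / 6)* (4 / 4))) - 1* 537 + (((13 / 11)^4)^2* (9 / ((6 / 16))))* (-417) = -298040904100735 / 7716919716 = -38621.74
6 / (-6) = -1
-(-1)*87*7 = 609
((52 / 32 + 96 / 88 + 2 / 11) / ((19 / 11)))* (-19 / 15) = -17 / 8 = -2.12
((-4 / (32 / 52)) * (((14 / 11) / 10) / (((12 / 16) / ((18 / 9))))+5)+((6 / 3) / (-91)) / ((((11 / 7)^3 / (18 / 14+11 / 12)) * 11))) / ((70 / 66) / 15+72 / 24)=-297266601 / 26300560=-11.30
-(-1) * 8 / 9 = 8 / 9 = 0.89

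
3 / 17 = 0.18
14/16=7/8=0.88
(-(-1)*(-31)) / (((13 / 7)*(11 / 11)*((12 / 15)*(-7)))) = 155 / 52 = 2.98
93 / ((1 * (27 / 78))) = 806 / 3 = 268.67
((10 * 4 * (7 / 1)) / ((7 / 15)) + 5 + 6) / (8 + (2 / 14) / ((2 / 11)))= 8554 / 123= 69.54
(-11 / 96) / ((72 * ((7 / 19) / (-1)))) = 209 / 48384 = 0.00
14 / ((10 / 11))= 77 / 5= 15.40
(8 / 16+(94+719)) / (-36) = -1627 / 72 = -22.60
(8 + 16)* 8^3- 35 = 12253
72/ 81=8/ 9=0.89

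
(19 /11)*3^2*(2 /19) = 18 /11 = 1.64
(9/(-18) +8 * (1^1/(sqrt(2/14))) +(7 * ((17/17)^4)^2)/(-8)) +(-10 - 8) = -155/8 +8 * sqrt(7) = 1.79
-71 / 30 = -2.37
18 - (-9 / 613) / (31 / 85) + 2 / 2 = 361822 / 19003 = 19.04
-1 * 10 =-10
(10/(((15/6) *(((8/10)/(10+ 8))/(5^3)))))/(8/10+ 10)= 3125/3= 1041.67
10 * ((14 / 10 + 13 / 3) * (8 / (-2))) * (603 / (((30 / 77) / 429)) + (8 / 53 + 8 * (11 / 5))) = -40352341736 / 265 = -152272987.68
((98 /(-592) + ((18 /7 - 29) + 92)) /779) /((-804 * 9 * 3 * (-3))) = 135521 /105115866912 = 0.00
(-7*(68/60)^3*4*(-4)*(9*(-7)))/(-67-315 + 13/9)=26.99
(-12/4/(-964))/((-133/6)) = -9/64106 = -0.00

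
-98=-98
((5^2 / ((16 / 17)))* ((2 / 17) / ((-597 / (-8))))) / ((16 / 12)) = 25 / 796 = 0.03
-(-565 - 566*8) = 5093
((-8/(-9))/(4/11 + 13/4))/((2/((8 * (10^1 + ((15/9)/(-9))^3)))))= 276960640/28166373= 9.83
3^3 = 27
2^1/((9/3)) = 2/3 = 0.67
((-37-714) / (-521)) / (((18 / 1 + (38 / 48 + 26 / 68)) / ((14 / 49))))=612816 / 28530481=0.02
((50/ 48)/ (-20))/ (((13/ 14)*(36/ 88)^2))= -4235/ 12636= -0.34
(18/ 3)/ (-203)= -6/ 203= -0.03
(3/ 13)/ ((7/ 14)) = 6/ 13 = 0.46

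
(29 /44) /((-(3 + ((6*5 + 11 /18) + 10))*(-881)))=261 /15214870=0.00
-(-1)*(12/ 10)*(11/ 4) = 33/ 10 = 3.30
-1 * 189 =-189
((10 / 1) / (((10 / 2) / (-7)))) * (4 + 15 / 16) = -69.12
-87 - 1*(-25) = -62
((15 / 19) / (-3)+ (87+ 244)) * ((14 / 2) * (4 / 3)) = 175952 / 57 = 3086.88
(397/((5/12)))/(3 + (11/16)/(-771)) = 58768704/184985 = 317.69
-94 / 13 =-7.23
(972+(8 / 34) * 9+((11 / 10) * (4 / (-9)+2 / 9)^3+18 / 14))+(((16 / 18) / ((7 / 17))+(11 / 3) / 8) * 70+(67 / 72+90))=4335871507 / 3470040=1249.52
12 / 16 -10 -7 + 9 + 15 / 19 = -491 / 76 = -6.46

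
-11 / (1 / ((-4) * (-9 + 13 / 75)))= -29128 / 75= -388.37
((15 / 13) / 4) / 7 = 0.04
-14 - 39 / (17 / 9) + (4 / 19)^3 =-4038863 / 116603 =-34.64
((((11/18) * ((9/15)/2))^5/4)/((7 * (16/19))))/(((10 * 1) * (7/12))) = 3059969/2032128000000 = 0.00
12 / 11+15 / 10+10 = 277 / 22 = 12.59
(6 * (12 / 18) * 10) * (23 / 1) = 920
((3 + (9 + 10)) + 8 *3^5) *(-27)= -53082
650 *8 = 5200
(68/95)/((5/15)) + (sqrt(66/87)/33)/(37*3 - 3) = sqrt(638)/103356 + 204/95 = 2.15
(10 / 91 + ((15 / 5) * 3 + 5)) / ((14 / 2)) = 1284 / 637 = 2.02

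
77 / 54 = 1.43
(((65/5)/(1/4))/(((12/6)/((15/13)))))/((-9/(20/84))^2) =250/11907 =0.02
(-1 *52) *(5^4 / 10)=-3250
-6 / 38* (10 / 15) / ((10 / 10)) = -2 / 19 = -0.11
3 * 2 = 6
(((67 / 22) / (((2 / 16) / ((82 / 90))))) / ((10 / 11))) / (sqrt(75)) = 5494 * sqrt(3) / 3375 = 2.82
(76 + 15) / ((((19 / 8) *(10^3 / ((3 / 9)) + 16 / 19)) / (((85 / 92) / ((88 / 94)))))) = 0.01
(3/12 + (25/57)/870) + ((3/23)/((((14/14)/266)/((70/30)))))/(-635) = 0.12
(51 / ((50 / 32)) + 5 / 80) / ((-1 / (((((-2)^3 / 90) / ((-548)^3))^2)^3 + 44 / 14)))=-11588542394405056232327733071322138074320999385660915712091567 / 112751731186572327145261526432167357958797973048524800000000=-102.78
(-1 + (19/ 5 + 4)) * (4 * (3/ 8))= 51/ 5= 10.20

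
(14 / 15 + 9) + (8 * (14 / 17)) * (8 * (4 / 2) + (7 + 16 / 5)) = 46549 / 255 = 182.55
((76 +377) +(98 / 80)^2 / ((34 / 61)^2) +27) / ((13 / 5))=896742121 / 4808960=186.47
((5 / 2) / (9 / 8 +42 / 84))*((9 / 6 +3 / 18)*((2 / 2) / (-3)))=-100 / 117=-0.85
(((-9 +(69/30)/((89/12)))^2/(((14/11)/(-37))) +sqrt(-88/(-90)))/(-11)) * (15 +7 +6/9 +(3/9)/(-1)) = 12356731677/2772350 - 134 * sqrt(55)/495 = 4455.13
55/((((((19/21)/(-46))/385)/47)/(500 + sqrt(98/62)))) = -480693675000/19 - 6729711450*sqrt(31)/589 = -25363282466.19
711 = 711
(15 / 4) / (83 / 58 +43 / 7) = 203 / 410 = 0.50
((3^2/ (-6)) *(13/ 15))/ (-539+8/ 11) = 143/ 59210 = 0.00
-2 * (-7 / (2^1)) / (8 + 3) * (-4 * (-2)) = 5.09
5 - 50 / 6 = -10 / 3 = -3.33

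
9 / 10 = 0.90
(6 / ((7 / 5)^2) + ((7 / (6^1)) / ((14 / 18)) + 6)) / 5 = 207 / 98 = 2.11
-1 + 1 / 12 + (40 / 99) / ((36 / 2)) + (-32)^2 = 3646349 / 3564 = 1023.11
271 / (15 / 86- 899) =-23306 / 77299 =-0.30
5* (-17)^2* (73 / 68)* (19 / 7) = 4210.54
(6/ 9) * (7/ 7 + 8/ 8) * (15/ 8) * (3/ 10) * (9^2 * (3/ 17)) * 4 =729/ 17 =42.88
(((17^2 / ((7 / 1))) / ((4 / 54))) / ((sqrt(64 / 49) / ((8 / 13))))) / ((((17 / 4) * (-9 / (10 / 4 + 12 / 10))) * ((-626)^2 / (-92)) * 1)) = 43401 / 6367985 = 0.01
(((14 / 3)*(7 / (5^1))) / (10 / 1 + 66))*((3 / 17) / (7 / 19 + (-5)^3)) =-49 / 402560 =-0.00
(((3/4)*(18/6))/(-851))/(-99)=1/37444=0.00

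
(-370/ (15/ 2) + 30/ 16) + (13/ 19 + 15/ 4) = -19619/ 456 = -43.02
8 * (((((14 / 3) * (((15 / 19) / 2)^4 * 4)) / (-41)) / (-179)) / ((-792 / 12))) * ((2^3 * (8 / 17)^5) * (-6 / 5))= 24772608000 / 14937866834966713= 0.00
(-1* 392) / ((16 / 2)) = -49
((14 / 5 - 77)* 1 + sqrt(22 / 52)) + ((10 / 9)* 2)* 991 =sqrt(286) / 26 + 95761 / 45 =2128.67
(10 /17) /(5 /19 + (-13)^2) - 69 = -1886089 /27336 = -69.00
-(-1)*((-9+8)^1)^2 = 1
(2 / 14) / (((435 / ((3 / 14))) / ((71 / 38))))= 71 / 539980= 0.00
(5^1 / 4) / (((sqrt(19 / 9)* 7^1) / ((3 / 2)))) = 45* sqrt(19) / 1064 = 0.18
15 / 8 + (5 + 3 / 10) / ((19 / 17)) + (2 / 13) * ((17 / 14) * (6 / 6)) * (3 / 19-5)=395079 / 69160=5.71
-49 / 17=-2.88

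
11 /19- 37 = -692 /19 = -36.42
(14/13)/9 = 14/117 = 0.12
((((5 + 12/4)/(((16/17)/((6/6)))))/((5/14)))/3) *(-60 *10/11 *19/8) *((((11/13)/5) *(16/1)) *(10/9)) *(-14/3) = 5064640/351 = 14429.17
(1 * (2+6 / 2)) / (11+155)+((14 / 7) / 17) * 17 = 337 / 166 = 2.03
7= 7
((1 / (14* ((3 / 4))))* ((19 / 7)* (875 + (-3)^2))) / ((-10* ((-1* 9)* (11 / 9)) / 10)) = 33592 / 1617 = 20.77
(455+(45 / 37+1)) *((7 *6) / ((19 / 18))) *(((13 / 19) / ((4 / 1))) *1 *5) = 207825345 / 13357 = 15559.28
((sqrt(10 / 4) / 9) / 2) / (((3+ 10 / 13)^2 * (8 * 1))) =169 * sqrt(10) / 691488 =0.00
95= 95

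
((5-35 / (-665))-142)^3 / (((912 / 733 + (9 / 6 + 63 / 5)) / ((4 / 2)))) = -258259227109280 / 771452307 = -334770.18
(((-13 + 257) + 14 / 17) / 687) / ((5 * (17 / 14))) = 58268 / 992715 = 0.06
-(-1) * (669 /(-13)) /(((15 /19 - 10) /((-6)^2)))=201.14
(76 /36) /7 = 19 /63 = 0.30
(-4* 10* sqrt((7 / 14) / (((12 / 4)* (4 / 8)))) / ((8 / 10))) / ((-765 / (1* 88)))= 880* sqrt(3) / 459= 3.32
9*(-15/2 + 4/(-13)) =-1827/26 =-70.27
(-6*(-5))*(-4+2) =-60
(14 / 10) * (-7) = -49 / 5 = -9.80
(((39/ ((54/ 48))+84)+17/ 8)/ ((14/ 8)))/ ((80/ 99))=95667/ 1120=85.42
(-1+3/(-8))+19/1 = 141/8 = 17.62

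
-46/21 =-2.19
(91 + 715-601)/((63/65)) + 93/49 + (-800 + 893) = 135125/441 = 306.41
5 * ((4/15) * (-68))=-272/3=-90.67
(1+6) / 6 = 7 / 6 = 1.17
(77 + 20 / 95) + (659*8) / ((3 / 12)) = 402139 / 19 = 21165.21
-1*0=0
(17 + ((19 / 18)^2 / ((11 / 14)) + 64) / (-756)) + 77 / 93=740934287 / 41762952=17.74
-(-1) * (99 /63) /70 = 11 /490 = 0.02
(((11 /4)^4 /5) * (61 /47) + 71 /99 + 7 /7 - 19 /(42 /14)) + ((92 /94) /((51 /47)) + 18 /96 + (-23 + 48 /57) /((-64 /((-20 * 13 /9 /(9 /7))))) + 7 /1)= 182477470333 /17313626880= 10.54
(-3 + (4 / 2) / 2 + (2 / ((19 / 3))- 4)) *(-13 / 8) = 9.24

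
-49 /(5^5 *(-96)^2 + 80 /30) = -147 /86400008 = -0.00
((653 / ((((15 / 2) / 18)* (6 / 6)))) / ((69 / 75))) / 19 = 39180 / 437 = 89.66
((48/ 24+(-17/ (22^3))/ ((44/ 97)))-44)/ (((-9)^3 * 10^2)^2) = -19679153/ 2489864857920000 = -0.00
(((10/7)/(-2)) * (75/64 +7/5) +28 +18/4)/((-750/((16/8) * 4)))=-4579/14000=-0.33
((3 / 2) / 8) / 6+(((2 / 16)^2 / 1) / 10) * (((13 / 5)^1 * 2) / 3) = 163 / 4800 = 0.03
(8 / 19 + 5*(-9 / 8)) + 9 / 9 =-639 / 152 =-4.20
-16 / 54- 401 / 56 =-11275 / 1512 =-7.46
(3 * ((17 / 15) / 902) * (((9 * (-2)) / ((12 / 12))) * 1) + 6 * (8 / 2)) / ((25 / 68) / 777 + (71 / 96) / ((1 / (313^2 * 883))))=7603734432 / 20327393966890835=0.00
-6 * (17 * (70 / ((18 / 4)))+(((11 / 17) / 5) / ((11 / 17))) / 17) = -404618 / 255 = -1586.74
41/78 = 0.53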